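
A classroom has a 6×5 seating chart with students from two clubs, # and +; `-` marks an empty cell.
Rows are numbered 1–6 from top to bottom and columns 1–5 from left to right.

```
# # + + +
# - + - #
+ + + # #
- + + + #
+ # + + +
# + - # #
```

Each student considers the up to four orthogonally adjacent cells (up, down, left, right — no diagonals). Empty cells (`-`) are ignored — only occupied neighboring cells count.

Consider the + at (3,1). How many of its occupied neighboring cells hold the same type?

1

Occupied neighbors of (3,1): (2,1)=#, (3,2)=+.
Same type (+): 1 of 2.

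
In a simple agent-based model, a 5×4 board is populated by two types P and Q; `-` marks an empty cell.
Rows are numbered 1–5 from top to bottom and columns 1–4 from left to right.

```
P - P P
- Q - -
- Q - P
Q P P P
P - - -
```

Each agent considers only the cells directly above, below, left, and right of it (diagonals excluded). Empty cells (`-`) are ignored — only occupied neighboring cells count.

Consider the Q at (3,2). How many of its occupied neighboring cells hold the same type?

Occupied neighbors of (3,2): (2,2)=Q, (4,2)=P.
Same type (Q): 1 of 2.

1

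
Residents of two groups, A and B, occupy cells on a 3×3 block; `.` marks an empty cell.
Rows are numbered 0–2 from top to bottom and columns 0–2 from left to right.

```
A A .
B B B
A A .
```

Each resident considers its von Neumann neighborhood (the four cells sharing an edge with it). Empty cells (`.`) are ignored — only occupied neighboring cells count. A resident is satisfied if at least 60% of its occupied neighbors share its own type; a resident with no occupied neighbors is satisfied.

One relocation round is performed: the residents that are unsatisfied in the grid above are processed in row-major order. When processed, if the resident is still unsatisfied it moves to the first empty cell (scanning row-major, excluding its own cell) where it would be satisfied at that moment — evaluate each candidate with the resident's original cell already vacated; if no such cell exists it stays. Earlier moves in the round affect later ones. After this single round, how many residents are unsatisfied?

Initially unsatisfied (in order): (0,0), (0,1), (1,0), (1,1), (2,0), (2,1).
  (0,0): no empty cell satisfies it; stays.
  (0,1): no empty cell satisfies it; stays.
  (1,0): no empty cell satisfies it; stays.
  (1,1): no empty cell satisfies it; stays.
  (2,0): no empty cell satisfies it; stays.
  (2,1): no empty cell satisfies it; stays.
Resulting grid:
A A .
B B B
A A .
Unsatisfied now: (0,0), (0,1), (1,0), (1,1), (2,0), (2,1).

6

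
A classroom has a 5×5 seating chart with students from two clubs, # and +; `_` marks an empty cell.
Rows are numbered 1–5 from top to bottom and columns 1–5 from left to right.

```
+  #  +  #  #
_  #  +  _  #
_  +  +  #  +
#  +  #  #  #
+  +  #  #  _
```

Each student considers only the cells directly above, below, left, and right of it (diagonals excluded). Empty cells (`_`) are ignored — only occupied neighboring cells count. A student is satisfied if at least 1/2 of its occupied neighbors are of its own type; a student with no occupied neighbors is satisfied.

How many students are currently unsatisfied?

(1,1)+ 0/1 ✗
(1,2)# 1/3 ✗
(1,3)+ 1/3 ✗
(1,4)# 1/2 ✓
(1,5)# 2/2 ✓
(2,2)# 1/3 ✗
(2,3)+ 2/3 ✓
(2,5)# 1/2 ✓
(3,2)+ 2/3 ✓
(3,3)+ 2/4 ✓
(3,4)# 1/3 ✗
(3,5)+ 0/3 ✗
(4,1)# 0/2 ✗
(4,2)+ 2/4 ✓
(4,3)# 2/4 ✓
(4,4)# 4/4 ✓
(4,5)# 1/2 ✓
(5,1)+ 1/2 ✓
(5,2)+ 2/3 ✓
(5,3)# 2/3 ✓
(5,4)# 2/2 ✓
Unsatisfied: (1,1), (1,2), (1,3), (2,2), (3,4), (3,5), (4,1) — 7 in total.

7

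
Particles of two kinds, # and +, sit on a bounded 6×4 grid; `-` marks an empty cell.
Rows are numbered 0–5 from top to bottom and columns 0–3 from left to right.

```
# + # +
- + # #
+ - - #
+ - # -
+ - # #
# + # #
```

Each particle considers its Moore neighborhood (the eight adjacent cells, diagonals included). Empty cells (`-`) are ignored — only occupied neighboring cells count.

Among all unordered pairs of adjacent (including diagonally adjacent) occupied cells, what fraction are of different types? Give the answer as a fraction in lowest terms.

Scan each occupied cell's neighbors to the right and below (and the two forward diagonals) so each pair is counted once.
Row 0: #(0,0)–+(0,1)≠ #(0,0)–+(1,1)≠ +(0,1)–#(0,2)≠ +(0,1)–+(1,1)= +(0,1)–#(1,2)≠ #(0,2)–+(0,3)≠ #(0,2)–#(1,2)= #(0,2)–#(1,3)= #(0,2)–+(1,1)≠ +(0,3)–#(1,3)≠ +(0,3)–#(1,2)≠  → 8/11 unlike.
Row 1: +(1,1)–#(1,2)≠ +(1,1)–+(2,0)= #(1,2)–#(1,3)= #(1,2)–#(2,3)= #(1,3)–#(2,3)=  → 1/5 unlike.
Row 2: +(2,0)–+(3,0)= #(2,3)–#(3,2)=  → 0/2 unlike.
Row 3: +(3,0)–+(4,0)= #(3,2)–#(4,2)= #(3,2)–#(4,3)=  → 0/3 unlike.
Row 4: +(4,0)–#(5,0)≠ +(4,0)–+(5,1)= #(4,2)–#(4,3)= #(4,2)–#(5,2)= #(4,2)–#(5,3)= #(4,2)–+(5,1)≠ #(4,3)–#(5,3)= #(4,3)–#(5,2)=  → 2/8 unlike.
Row 5: #(5,0)–+(5,1)≠ +(5,1)–#(5,2)≠ #(5,2)–#(5,3)=  → 2/3 unlike.
Total adjacent occupied pairs: 32; unlike-type pairs: 13.
13/32 is already in lowest terms.

13/32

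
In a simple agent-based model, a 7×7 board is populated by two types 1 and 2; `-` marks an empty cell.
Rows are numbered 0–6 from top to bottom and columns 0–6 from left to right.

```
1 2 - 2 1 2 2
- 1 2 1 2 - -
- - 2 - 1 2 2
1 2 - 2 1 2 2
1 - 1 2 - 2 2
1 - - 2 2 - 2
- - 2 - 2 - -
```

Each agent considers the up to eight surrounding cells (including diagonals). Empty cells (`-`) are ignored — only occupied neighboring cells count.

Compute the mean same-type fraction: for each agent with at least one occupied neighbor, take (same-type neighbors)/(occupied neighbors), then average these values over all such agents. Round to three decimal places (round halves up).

0.628

Row 0: (0,0)1 1/2 · (0,1)2 1/3 · (0,3)2 2/4 · (0,4)1 1/4 · (0,5)2 2/3 · (0,6)2 1/1
Row 1: (1,1)1 1/4 · (1,2)2 3/5 · (1,3)1 2/6 · (1,4)2 3/6
Row 2: (2,2)2 3/5 · (2,4)1 2/6 · (2,5)2 4/6 · (2,6)2 3/3
Row 3: (3,0)1 1/2 · (3,1)2 1/4 · (3,3)2 2/5 · (3,4)1 1/6 · (3,5)2 5/7 · (3,6)2 5/5
Row 4: (4,0)1 2/3 · (4,2)1 0/4 · (4,3)2 3/5 · (4,5)2 5/6 · (4,6)2 4/4
Row 5: (5,0)1 1/1 · (5,3)2 4/5 · (5,4)2 4/4 · (5,6)2 2/2
Row 6: (6,2)2 1/1 · (6,4)2 2/2
Sum over 31 agents: 1/2 + 1/3 + 2/4 + 1/4 + 2/3 + 1/1 + 1/4 + 3/5 + 2/6 + 3/6 + 3/5 + 2/6 + 4/6 + 3/3 + 1/2 + 1/4 + 2/5 + 1/6 + 5/7 + 5/5 + 2/3 + 0/4 + 3/5 + 5/6 + 4/4 + 1/1 + 4/5 + 4/4 + 2/2 + 1/1 + 2/2 = 545/28; mean = 545/28 ÷ 31 = 545/868 = 0.627880… → 0.628.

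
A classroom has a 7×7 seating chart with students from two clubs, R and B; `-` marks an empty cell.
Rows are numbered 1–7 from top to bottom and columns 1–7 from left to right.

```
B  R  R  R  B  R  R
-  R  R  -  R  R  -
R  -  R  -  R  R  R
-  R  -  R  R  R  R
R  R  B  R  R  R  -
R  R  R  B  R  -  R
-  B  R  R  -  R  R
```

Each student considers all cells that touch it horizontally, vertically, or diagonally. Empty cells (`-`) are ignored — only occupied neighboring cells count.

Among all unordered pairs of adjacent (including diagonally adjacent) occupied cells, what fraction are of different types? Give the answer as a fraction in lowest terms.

Scan each occupied cell's neighbors to the right and below (and the two forward diagonals) so each pair is counted once.
From row 1: 6 unlike of 18 pairs (running 6/18).
From row 2: 0 unlike of 10 pairs (running 6/28).
From row 3: 0 unlike of 13 pairs (running 6/41).
From row 4: 2 unlike of 15 pairs (running 8/56).
From row 5: 6 unlike of 20 pairs (running 14/76).
From row 6: 7 unlike of 16 pairs (running 21/92).
From row 7: 1 unlike of 3 pairs (running 22/95).
Total adjacent occupied pairs: 95; unlike-type pairs: 22.
22/95 is already in lowest terms.

22/95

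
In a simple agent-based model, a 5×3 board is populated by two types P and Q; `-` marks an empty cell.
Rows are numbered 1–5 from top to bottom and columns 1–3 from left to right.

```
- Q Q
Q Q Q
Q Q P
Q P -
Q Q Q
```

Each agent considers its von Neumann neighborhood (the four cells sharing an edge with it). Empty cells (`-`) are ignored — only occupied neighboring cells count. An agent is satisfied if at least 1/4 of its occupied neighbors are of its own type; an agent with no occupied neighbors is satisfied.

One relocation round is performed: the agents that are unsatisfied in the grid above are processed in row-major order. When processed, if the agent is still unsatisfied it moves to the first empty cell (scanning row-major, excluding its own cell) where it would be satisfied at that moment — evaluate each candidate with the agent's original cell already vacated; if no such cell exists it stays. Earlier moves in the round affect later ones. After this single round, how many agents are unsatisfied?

Initially unsatisfied (in order): (3,3), (4,2).
  (3,3) → (4,3).
  (4,2): now satisfied by earlier moves; stays.
Resulting grid:
- Q Q
Q Q Q
Q Q -
Q P P
Q Q Q
All satisfied now.

0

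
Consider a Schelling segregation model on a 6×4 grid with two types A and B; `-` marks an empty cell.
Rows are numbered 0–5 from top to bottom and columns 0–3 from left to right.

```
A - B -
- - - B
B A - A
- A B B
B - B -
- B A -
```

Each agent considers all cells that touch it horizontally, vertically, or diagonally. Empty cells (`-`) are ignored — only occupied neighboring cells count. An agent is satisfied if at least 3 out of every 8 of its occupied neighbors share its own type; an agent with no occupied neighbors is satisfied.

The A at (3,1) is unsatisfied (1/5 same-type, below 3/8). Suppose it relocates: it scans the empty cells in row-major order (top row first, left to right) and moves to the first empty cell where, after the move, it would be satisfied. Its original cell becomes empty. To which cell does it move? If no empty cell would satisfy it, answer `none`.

Vacating (3,1). Empty cells in order:
  (0,1): 1/2 same-type → satisfied — stop here.

(0,1)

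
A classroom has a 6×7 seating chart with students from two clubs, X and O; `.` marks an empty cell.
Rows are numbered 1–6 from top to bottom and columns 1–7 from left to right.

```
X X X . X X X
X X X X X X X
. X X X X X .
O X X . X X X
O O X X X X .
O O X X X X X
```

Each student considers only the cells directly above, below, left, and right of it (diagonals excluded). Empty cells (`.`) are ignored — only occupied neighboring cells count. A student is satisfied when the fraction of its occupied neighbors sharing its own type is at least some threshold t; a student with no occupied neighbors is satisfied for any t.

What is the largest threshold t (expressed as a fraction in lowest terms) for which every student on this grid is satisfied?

(1,1)X 2/2
(1,2)X 3/3
(1,3)X 2/2
(1,5)X 2/2
(1,6)X 3/3
(1,7)X 2/2
(2,1)X 2/2
(2,2)X 4/4
(2,3)X 4/4
(2,4)X 3/3
(2,5)X 4/4
(2,6)X 4/4
(2,7)X 2/2
(3,2)X 3/3
(3,3)X 4/4
(3,4)X 3/3
(3,5)X 4/4
(3,6)X 3/3
(4,1)O 1/2
(4,2)X 2/4
(4,3)X 3/3
(4,5)X 3/3
(4,6)X 4/4
(4,7)X 1/1
(5,1)O 3/3
(5,2)O 2/4
(5,3)X 3/4
(5,4)X 3/3
(5,5)X 4/4
(5,6)X 3/3
(6,1)O 2/2
(6,2)O 2/3
(6,3)X 2/3
(6,4)X 3/3
(6,5)X 3/3
(6,6)X 3/3
(6,7)X 1/1
The smallest same-type fraction is 1/2 at (4,1), which reduces to 1/2. Any threshold above that leaves this student unsatisfied.

1/2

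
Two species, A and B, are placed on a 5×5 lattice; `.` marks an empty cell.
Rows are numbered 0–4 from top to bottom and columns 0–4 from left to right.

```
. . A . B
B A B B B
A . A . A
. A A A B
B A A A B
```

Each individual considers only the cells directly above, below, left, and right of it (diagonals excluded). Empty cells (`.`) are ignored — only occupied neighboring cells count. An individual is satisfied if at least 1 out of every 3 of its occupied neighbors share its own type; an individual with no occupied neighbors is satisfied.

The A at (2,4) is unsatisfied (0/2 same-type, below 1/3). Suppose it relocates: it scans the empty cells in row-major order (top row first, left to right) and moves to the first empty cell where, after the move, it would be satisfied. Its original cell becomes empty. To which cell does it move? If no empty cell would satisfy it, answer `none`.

(0,1)

Vacating (2,4). Empty cells in order:
  (0,0): 0/1 same-type → still unsatisfied.
  (0,1): 2/2 same-type → satisfied — stop here.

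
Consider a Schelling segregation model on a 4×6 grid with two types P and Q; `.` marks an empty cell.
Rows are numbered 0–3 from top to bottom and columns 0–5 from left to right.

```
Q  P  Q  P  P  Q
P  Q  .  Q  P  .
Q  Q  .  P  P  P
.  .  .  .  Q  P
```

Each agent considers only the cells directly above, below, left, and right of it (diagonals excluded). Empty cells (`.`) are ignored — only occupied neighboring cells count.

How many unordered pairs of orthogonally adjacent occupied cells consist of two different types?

13

Scan each occupied cell's neighbors to the right and below so each pair is counted once.
Row 0: Q(0,0)–P(0,1)≠ Q(0,0)–P(1,0)≠ P(0,1)–Q(0,2)≠ P(0,1)–Q(1,1)≠ Q(0,2)–P(0,3)≠ P(0,3)–P(0,4)= P(0,3)–Q(1,3)≠ P(0,4)–Q(0,5)≠ P(0,4)–P(1,4)=  → 7/9 unlike.
Row 1: P(1,0)–Q(1,1)≠ P(1,0)–Q(2,0)≠ Q(1,1)–Q(2,1)= Q(1,3)–P(1,4)≠ Q(1,3)–P(2,3)≠ P(1,4)–P(2,4)=  → 4/6 unlike.
Row 2: Q(2,0)–Q(2,1)= P(2,3)–P(2,4)= P(2,4)–P(2,5)= P(2,4)–Q(3,4)≠ P(2,5)–P(3,5)=  → 1/5 unlike.
Row 3: Q(3,4)–P(3,5)≠  → 1/1 unlike.
Total adjacent occupied pairs: 21; unlike-type pairs: 13.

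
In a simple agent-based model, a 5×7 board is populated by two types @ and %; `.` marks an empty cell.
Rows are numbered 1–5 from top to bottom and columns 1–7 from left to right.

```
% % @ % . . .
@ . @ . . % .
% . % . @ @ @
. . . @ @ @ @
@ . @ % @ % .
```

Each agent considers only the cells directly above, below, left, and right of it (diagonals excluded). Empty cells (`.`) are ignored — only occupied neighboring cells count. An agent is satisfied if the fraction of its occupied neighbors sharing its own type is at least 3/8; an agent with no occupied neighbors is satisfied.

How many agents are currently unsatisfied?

(1,1)% 1/2 satisfied
(1,2)% 1/2 satisfied
(1,3)@ 1/3 not
(1,4)% 0/1 not
(2,1)@ 0/2 not
(2,3)@ 1/2 satisfied
(2,6)% 0/1 not
(3,1)% 0/1 not
(3,3)% 0/1 not
(3,5)@ 2/2 satisfied
(3,6)@ 3/4 satisfied
(3,7)@ 2/2 satisfied
(4,4)@ 1/2 satisfied
(4,5)@ 4/4 satisfied
(4,6)@ 3/4 satisfied
(4,7)@ 2/2 satisfied
(5,1)@ 0/0 satisfied
(5,3)@ 0/1 not
(5,4)% 0/3 not
(5,5)@ 1/3 not
(5,6)% 0/2 not
Unsatisfied: (1,3), (1,4), (2,1), (2,6), (3,1), (3,3), (5,3), (5,4), (5,5), (5,6) — 10 in total.

10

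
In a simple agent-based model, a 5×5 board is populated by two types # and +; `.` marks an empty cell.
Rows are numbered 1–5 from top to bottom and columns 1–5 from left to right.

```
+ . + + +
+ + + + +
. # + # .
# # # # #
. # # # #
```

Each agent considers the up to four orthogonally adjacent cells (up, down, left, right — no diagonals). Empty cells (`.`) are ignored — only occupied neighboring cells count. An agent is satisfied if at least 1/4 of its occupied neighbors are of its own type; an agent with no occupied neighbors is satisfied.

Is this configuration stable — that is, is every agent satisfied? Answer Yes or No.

Row 1: (1,1)+ 1/1 ok · (1,3)+ 2/2 ok · (1,4)+ 3/3 ok · (1,5)+ 2/2 ok
Row 2: (2,1)+ 2/2 ok · (2,2)+ 2/3 ok · (2,3)+ 4/4 ok · (2,4)+ 3/4 ok · (2,5)+ 2/2 ok
Row 3: (3,2)# 1/3 ok · (3,3)+ 1/4 ok · (3,4)# 1/3 ok
Row 4: (4,1)# 1/1 ok · (4,2)# 4/4 ok · (4,3)# 3/4 ok · (4,4)# 4/4 ok · (4,5)# 2/2 ok
Row 5: (5,2)# 2/2 ok · (5,3)# 3/3 ok · (5,4)# 3/3 ok · (5,5)# 2/2 ok
All meet the threshold, so the configuration is stable.

Yes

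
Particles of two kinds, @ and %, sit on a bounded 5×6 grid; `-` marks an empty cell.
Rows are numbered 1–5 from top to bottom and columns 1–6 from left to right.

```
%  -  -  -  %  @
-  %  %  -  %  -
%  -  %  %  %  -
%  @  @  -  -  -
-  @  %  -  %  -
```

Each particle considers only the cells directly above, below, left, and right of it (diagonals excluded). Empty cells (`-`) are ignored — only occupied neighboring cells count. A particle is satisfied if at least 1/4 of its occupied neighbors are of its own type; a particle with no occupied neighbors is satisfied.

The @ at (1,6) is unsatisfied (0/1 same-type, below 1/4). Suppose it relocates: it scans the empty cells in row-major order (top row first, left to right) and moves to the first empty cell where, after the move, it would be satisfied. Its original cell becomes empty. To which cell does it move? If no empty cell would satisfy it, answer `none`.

(3,2)

Vacating (1,6). Empty cells in order:
  (1,2): 0/2 same-type → still unsatisfied.
  (1,3): 0/1 same-type → still unsatisfied.
  (1,4): 0/1 same-type → still unsatisfied.
  (2,1): 0/3 same-type → still unsatisfied.
  (2,4): 0/3 same-type → still unsatisfied.
  (2,6): 0/1 same-type → still unsatisfied.
  (3,2): 1/4 same-type → satisfied — stop here.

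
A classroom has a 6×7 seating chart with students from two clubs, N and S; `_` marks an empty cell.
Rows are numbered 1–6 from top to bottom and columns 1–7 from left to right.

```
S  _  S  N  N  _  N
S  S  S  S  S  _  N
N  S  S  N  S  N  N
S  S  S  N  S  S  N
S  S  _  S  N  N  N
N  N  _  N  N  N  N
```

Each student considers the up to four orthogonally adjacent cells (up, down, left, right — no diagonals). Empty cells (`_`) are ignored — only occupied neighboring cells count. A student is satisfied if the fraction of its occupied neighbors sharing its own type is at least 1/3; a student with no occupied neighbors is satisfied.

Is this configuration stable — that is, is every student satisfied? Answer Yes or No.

(1,1)S 1/1 ok
(1,3)S 1/2 ok
(1,4)N 1/3 ok
(1,5)N 1/2 ok
(1,7)N 1/1 ok
(2,1)S 2/3 ok
(2,2)S 3/3 ok
(2,3)S 4/4 ok
(2,4)S 2/4 ok
(2,5)S 2/3 ok
(2,7)N 2/2 ok
(3,1)N 0/3 unhappy
(3,2)S 3/4 ok
(3,3)S 3/4 ok
(3,4)N 1/4 unhappy
(3,5)S 2/4 ok
(3,6)N 1/3 ok
(3,7)N 3/3 ok
(4,1)S 2/3 ok
(4,2)S 4/4 ok
(4,3)S 2/3 ok
(4,4)N 1/4 unhappy
(4,5)S 2/4 ok
(4,6)S 1/4 unhappy
(4,7)N 2/3 ok
(5,1)S 2/3 ok
(5,2)S 2/3 ok
(5,4)S 0/3 unhappy
(5,5)N 2/4 ok
(5,6)N 3/4 ok
(5,7)N 3/3 ok
(6,1)N 1/2 ok
(6,2)N 1/2 ok
(6,4)N 1/2 ok
(6,5)N 3/3 ok
(6,6)N 3/3 ok
(6,7)N 2/2 ok
For instance (3,1) has only 0/3 same-type neighbors, below 1/3.

No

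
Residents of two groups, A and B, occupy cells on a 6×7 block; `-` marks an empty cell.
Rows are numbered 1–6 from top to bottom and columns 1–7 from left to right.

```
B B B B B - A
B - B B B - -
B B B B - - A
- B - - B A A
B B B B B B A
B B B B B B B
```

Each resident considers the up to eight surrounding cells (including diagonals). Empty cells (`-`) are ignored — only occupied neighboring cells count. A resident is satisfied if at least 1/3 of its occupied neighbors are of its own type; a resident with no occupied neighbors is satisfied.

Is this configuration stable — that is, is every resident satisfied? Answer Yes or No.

(1,1)B 2/2 ✓
(1,2)B 4/4 ✓
(1,3)B 4/4 ✓
(1,4)B 5/5 ✓
(1,5)B 3/3 ✓
(1,7)A 0/0 ✓
(2,1)B 4/4 ✓
(2,3)B 7/7 ✓
(2,4)B 7/7 ✓
(2,5)B 4/4 ✓
(3,1)B 3/3 ✓
(3,2)B 5/5 ✓
(3,3)B 5/5 ✓
(3,4)B 5/5 ✓
(3,7)A 2/2 ✓
(4,2)B 6/6 ✓
(4,5)B 4/5 ✓
(4,6)A 3/6 ✓
(4,7)A 3/4 ✓
(5,1)B 4/4 ✓
(5,2)B 6/6 ✓
(5,3)B 6/6 ✓
(5,4)B 6/6 ✓
(5,5)B 6/7 ✓
(5,6)B 5/8 ✓
(5,7)A 2/5 ✓
(6,1)B 3/3 ✓
(6,2)B 5/5 ✓
(6,3)B 5/5 ✓
(6,4)B 5/5 ✓
(6,5)B 5/5 ✓
(6,6)B 4/5 ✓
(6,7)B 2/3 ✓
All meet the threshold, so the configuration is stable.

Yes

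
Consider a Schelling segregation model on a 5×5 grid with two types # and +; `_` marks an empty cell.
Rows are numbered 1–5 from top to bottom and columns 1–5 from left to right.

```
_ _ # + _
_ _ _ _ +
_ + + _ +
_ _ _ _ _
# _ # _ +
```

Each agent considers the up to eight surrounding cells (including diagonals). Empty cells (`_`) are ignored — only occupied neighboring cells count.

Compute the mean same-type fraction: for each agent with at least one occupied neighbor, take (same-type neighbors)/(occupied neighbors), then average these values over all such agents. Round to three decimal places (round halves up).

Row 1: (1,3)# 0/1 · (1,4)+ 1/2
Row 2: (2,5)+ 2/2
Row 3: (3,2)+ 1/1 · (3,3)+ 1/1 · (3,5)+ 1/1
Row 5: (5,1)# — no occupied neighbors · (5,3)# — no occupied neighbors · (5,5)+ — no occupied neighbors
Sum over 6 agents: 0/1 + 1/2 + 2/2 + 1/1 + 1/1 + 1/1 = 9/2; mean = 9/2 ÷ 6 = 3/4 = 0.75 → 0.750.

0.750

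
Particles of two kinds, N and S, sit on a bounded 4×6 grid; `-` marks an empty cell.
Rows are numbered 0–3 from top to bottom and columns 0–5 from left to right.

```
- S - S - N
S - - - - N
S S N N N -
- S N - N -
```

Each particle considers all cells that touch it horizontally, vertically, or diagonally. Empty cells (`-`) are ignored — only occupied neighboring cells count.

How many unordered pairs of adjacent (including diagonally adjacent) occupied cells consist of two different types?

4

Scan each occupied cell's neighbors to the right and below (and the two forward diagonals) so each pair is counted once.
From row 0: 0 unlike of 2 pairs (running 0/2).
From row 1: 0 unlike of 3 pairs (running 0/5).
From row 2: 3 unlike of 12 pairs (running 3/17).
From row 3: 1 unlike of 1 pairs (running 4/18).
Total adjacent occupied pairs: 18; unlike-type pairs: 4.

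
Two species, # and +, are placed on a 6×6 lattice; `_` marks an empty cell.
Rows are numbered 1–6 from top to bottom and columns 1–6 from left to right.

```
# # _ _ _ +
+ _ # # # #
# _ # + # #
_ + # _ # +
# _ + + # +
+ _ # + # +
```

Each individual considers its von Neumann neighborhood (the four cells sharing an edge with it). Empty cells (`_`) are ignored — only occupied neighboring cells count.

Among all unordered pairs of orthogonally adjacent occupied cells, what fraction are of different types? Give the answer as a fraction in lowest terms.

Scan each occupied cell's neighbors to the right and below so each pair is counted once.
From row 1: 2 unlike of 3 pairs (running 2/3).
From row 2: 2 unlike of 8 pairs (running 4/11).
From row 3: 3 unlike of 6 pairs (running 7/17).
From row 4: 3 unlike of 5 pairs (running 10/22).
From row 5: 4 unlike of 8 pairs (running 14/30).
From row 6: 3 unlike of 3 pairs (running 17/33).
Total adjacent occupied pairs: 33; unlike-type pairs: 17.
17/33 is already in lowest terms.

17/33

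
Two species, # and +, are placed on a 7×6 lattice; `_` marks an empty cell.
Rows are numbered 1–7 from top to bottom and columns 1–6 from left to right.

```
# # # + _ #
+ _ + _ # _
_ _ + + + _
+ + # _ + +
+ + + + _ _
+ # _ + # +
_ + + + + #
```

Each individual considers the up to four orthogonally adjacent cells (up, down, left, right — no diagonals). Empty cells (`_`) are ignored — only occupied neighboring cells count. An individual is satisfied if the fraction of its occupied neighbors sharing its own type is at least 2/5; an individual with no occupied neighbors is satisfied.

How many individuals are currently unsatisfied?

Row 1: (1,1)# 1/2 ok · (1,2)# 2/2 ok · (1,3)# 1/3 unhappy · (1,4)+ 0/1 unhappy · (1,6)# 0/0 ok
Row 2: (2,1)+ 0/1 unhappy · (2,3)+ 1/2 ok · (2,5)# 0/1 unhappy
Row 3: (3,3)+ 2/3 ok · (3,4)+ 2/2 ok · (3,5)+ 2/3 ok
Row 4: (4,1)+ 2/2 ok · (4,2)+ 2/3 ok · (4,3)# 0/3 unhappy · (4,5)+ 2/2 ok · (4,6)+ 1/1 ok
Row 5: (5,1)+ 3/3 ok · (5,2)+ 3/4 ok · (5,3)+ 2/3 ok · (5,4)+ 2/2 ok
Row 6: (6,1)+ 1/2 ok · (6,2)# 0/3 unhappy · (6,4)+ 2/3 ok · (6,5)# 0/3 unhappy · (6,6)+ 0/2 unhappy
Row 7: (7,2)+ 1/2 ok · (7,3)+ 2/2 ok · (7,4)+ 3/3 ok · (7,5)+ 1/3 unhappy · (7,6)# 0/2 unhappy
Unsatisfied: (1,3), (1,4), (2,1), (2,5), (4,3), (6,2), (6,5), (6,6), (7,5), (7,6) — 10 in total.

10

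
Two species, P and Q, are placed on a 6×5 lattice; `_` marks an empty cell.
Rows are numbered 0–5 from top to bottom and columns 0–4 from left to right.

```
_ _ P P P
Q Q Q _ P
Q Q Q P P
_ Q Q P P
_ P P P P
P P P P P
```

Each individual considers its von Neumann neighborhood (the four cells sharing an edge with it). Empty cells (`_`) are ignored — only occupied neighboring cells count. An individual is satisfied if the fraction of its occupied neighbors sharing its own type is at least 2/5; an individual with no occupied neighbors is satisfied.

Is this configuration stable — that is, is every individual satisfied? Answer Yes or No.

(0,2)P 1/2 ok
(0,3)P 2/2 ok
(0,4)P 2/2 ok
(1,0)Q 2/2 ok
(1,1)Q 3/3 ok
(1,2)Q 2/3 ok
(1,4)P 2/2 ok
(2,0)Q 2/2 ok
(2,1)Q 4/4 ok
(2,2)Q 3/4 ok
(2,3)P 2/3 ok
(2,4)P 3/3 ok
(3,1)Q 2/3 ok
(3,2)Q 2/4 ok
(3,3)P 3/4 ok
(3,4)P 3/3 ok
(4,1)P 2/3 ok
(4,2)P 3/4 ok
(4,3)P 4/4 ok
(4,4)P 3/3 ok
(5,0)P 1/1 ok
(5,1)P 3/3 ok
(5,2)P 3/3 ok
(5,3)P 3/3 ok
(5,4)P 2/2 ok
All meet the threshold, so the configuration is stable.

Yes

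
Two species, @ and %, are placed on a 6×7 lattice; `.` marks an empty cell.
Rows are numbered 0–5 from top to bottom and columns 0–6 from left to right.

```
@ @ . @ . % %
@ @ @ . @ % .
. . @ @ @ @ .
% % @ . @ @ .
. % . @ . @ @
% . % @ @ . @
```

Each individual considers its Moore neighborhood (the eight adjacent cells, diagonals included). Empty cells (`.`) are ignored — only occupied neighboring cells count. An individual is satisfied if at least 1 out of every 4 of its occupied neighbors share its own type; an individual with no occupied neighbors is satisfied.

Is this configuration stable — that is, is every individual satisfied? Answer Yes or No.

Row 0: (0,0)@ 3/3 ✓ · (0,1)@ 4/4 ✓ · (0,3)@ 2/2 ✓ · (0,5)% 2/3 ✓ · (0,6)% 2/2 ✓
Row 1: (1,0)@ 3/3 ✓ · (1,1)@ 5/5 ✓ · (1,2)@ 5/5 ✓ · (1,4)@ 4/6 ✓ · (1,5)% 2/5 ✓
Row 2: (2,2)@ 4/5 ✓ · (2,3)@ 6/6 ✓ · (2,4)@ 5/6 ✓ · (2,5)@ 4/5 ✓
Row 3: (3,0)% 2/2 ✓ · (3,1)% 2/4 ✓ · (3,2)@ 3/5 ✓ · (3,4)@ 6/6 ✓ · (3,5)@ 5/5 ✓
Row 4: (4,1)% 4/5 ✓ · (4,3)@ 4/5 ✓ · (4,5)@ 5/5 ✓ · (4,6)@ 3/3 ✓
Row 5: (5,0)% 1/1 ✓ · (5,2)% 1/3 ✓ · (5,3)@ 2/3 ✓ · (5,4)@ 3/3 ✓ · (5,6)@ 2/2 ✓
All meet the threshold, so the configuration is stable.

Yes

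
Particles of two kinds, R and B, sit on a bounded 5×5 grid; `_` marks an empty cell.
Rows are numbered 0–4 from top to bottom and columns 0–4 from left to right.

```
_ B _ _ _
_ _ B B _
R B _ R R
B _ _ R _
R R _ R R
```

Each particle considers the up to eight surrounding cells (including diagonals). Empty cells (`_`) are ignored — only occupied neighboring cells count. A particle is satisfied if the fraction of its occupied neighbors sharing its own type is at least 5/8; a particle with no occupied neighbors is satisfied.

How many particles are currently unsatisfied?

6

(0,1)B 1/1 ok
(1,2)B 3/4 ok
(1,3)B 1/3 unhappy
(2,0)R 0/2 unhappy
(2,1)B 2/3 ok
(2,3)R 2/4 unhappy
(2,4)R 2/3 ok
(3,0)B 1/4 unhappy
(3,3)R 4/4 ok
(4,0)R 1/2 unhappy
(4,1)R 1/2 unhappy
(4,3)R 2/2 ok
(4,4)R 2/2 ok
Unsatisfied: (1,3), (2,0), (2,3), (3,0), (4,0), (4,1) — 6 in total.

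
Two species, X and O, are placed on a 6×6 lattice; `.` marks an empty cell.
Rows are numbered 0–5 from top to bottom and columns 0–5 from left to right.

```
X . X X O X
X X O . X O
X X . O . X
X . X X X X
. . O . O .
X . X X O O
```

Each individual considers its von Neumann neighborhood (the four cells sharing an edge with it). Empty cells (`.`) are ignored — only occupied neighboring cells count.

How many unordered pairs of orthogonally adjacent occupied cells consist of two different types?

13

Scan each occupied cell's neighbors to the right and below so each pair is counted once.
From row 0: 5 unlike of 7 pairs (running 5/7).
From row 1: 3 unlike of 6 pairs (running 8/13).
From row 2: 1 unlike of 4 pairs (running 9/17).
From row 3: 2 unlike of 5 pairs (running 11/22).
From row 4: 1 unlike of 2 pairs (running 12/24).
From row 5: 1 unlike of 3 pairs (running 13/27).
Total adjacent occupied pairs: 27; unlike-type pairs: 13.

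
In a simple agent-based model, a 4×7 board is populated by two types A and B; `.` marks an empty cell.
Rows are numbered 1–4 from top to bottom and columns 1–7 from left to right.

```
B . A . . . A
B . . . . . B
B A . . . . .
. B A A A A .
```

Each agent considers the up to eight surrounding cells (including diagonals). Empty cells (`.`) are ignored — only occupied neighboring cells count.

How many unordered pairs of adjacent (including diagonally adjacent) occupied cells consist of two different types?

5

Scan each occupied cell's neighbors to the right and below (and the two forward diagonals) so each pair is counted once.
Row 1: B(1,1)–B(2,1)= A(1,7)–B(2,7)≠  → 1/2 unlike.
Row 2: B(2,1)–B(3,1)= B(2,1)–A(3,2)≠  → 1/2 unlike.
Row 3: B(3,1)–A(3,2)≠ B(3,1)–B(4,2)= A(3,2)–B(4,2)≠ A(3,2)–A(4,3)=  → 2/4 unlike.
Row 4: B(4,2)–A(4,3)≠ A(4,3)–A(4,4)= A(4,4)–A(4,5)= A(4,5)–A(4,6)=  → 1/4 unlike.
Total adjacent occupied pairs: 12; unlike-type pairs: 5.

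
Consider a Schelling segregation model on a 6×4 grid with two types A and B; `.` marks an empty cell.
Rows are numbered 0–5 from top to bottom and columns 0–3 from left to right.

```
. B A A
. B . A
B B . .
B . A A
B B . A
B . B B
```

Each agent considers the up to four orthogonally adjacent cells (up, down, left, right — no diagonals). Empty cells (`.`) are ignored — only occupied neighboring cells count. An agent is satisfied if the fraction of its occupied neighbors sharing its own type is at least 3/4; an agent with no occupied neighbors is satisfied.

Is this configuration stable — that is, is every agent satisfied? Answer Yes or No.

(0,1)B 1/2 not
(0,2)A 1/2 not
(0,3)A 2/2 satisfied
(1,1)B 2/2 satisfied
(1,3)A 1/1 satisfied
(2,0)B 2/2 satisfied
(2,1)B 2/2 satisfied
(3,0)B 2/2 satisfied
(3,2)A 1/1 satisfied
(3,3)A 2/2 satisfied
(4,0)B 3/3 satisfied
(4,1)B 1/1 satisfied
(4,3)A 1/2 not
(5,0)B 1/1 satisfied
(5,2)B 1/1 satisfied
(5,3)B 1/2 not
For instance (0,1) has only 1/2 same-type neighbors, below 3/4.

No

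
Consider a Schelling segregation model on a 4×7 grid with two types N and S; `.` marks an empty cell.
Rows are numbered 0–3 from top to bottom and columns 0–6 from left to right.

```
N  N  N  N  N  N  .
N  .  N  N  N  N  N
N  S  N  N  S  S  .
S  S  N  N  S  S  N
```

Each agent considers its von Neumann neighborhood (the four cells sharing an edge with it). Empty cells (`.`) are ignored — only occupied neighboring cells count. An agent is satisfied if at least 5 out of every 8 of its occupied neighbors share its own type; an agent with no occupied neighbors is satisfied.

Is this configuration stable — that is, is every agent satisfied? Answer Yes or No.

(0,0)N 2/2 satisfied
(0,1)N 2/2 satisfied
(0,2)N 3/3 satisfied
(0,3)N 3/3 satisfied
(0,4)N 3/3 satisfied
(0,5)N 2/2 satisfied
(1,0)N 2/2 satisfied
(1,2)N 3/3 satisfied
(1,3)N 4/4 satisfied
(1,4)N 3/4 satisfied
(1,5)N 3/4 satisfied
(1,6)N 1/1 satisfied
(2,0)N 1/3 not
(2,1)S 1/3 not
(2,2)N 3/4 satisfied
(2,3)N 3/4 satisfied
(2,4)S 2/4 not
(2,5)S 2/3 satisfied
(3,0)S 1/2 not
(3,1)S 2/3 satisfied
(3,2)N 2/3 satisfied
(3,3)N 2/3 satisfied
(3,4)S 2/3 satisfied
(3,5)S 2/3 satisfied
(3,6)N 0/1 not
For instance (2,0) has only 1/3 same-type neighbors, below 5/8.

No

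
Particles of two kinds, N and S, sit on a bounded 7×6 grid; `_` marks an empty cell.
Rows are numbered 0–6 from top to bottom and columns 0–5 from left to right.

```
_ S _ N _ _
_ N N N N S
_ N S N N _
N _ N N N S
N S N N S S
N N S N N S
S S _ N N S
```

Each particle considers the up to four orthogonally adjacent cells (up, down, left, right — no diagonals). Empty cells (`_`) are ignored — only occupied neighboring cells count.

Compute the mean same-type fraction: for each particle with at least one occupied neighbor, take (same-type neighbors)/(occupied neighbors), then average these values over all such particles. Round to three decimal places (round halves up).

Row 0: (0,1)S 0/1 · (0,3)N 1/1
Row 1: (1,1)N 2/3 · (1,2)N 2/3 · (1,3)N 4/4 · (1,4)N 2/3 · (1,5)S 0/1
Row 2: (2,1)N 1/2 · (2,2)S 0/4 · (2,3)N 3/4 · (2,4)N 3/3
Row 3: (3,0)N 1/1 · (3,2)N 2/3 · (3,3)N 4/4 · (3,4)N 2/4 · (3,5)S 1/2
Row 4: (4,0)N 2/3 · (4,1)S 0/3 · (4,2)N 2/4 · (4,3)N 3/4 · (4,4)S 1/4 · (4,5)S 3/3
Row 5: (5,0)N 2/3 · (5,1)N 1/4 · (5,2)S 0/3 · (5,3)N 3/4 · (5,4)N 2/4 · (5,5)S 2/3
Row 6: (6,0)S 1/2 · (6,1)S 1/2 · (6,3)N 2/2 · (6,4)N 2/3 · (6,5)S 1/2
Sum over 33 particles: 0/1 + 1/1 + 2/3 + 2/3 + 4/4 + 2/3 + 0/1 + 1/2 + 0/4 + 3/4 + 3/3 + 1/1 + 2/3 + 4/4 + 2/4 + 1/2 + 2/3 + 0/3 + 2/4 + 3/4 + 1/4 + 3/3 + 2/3 + 1/4 + 0/3 + 3/4 + 2/4 + 2/3 + 1/2 + 1/2 + 2/2 + 2/3 + 1/2 = 229/12; mean = 229/12 ÷ 33 = 229/396 = 0.578282… → 0.578.

0.578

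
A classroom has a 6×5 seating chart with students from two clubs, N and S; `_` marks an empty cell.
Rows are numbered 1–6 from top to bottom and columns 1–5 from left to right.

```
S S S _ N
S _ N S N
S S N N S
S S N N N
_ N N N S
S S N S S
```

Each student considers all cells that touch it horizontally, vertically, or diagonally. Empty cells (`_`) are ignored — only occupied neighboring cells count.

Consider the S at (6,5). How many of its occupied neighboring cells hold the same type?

2

Occupied neighbors of (6,5): (5,4)=N, (5,5)=S, (6,4)=S.
Same type (S): 2 of 3.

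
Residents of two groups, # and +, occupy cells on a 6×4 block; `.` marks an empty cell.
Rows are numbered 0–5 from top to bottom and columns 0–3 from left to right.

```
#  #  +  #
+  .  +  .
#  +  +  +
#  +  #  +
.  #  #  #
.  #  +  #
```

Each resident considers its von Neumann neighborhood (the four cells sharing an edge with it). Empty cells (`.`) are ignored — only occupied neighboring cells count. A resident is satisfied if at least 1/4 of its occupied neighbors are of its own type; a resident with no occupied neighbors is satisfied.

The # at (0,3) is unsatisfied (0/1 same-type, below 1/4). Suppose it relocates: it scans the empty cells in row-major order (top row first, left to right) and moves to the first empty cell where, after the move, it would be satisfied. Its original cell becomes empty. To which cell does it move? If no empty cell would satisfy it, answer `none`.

Vacating (0,3). Empty cells in order:
  (1,1): 1/4 same-type → satisfied — stop here.

(1,1)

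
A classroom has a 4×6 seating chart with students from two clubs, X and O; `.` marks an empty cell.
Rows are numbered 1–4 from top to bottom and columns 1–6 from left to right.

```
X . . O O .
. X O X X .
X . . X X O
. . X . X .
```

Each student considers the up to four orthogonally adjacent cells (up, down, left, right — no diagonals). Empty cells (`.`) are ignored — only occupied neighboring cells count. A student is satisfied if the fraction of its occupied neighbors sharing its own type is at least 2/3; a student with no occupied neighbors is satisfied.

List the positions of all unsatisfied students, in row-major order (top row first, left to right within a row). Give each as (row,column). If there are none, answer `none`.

(1,1)X 0/0 ✓
(1,4)O 1/2 ✗
(1,5)O 1/2 ✗
(2,2)X 0/1 ✗
(2,3)O 0/2 ✗
(2,4)X 2/4 ✗
(2,5)X 2/3 ✓
(3,1)X 0/0 ✓
(3,4)X 2/2 ✓
(3,5)X 3/4 ✓
(3,6)O 0/1 ✗
(4,3)X 0/0 ✓
(4,5)X 1/1 ✓

(1,4), (1,5), (2,2), (2,3), (2,4), (3,6)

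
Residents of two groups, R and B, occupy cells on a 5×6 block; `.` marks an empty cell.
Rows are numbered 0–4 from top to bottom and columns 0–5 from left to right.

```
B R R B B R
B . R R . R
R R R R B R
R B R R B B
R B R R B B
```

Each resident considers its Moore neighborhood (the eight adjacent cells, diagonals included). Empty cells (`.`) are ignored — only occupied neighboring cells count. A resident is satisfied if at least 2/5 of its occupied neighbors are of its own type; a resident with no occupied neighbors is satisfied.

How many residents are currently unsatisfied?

(0,0)B 1/2 ✓
(0,1)R 2/4 ✓
(0,2)R 3/4 ✓
(0,3)B 1/4 ✗
(0,4)B 1/4 ✗
(0,5)R 1/2 ✓
(1,0)B 1/4 ✗
(1,2)R 6/7 ✓
(1,3)R 4/7 ✓
(1,5)R 2/4 ✓
(2,0)R 2/4 ✓
(2,1)R 5/7 ✓
(2,2)R 6/7 ✓
(2,3)R 5/7 ✓
(2,4)B 2/7 ✗
(2,5)R 1/4 ✗
(3,0)R 3/5 ✓
(3,1)B 1/8 ✗
(3,2)R 6/8 ✓
(3,3)R 5/8 ✓
(3,4)B 4/8 ✓
(3,5)B 4/5 ✓
(4,0)R 1/3 ✗
(4,1)B 1/5 ✗
(4,2)R 3/5 ✓
(4,3)R 3/5 ✓
(4,4)B 3/5 ✓
(4,5)B 3/3 ✓
Unsatisfied: (0,3), (0,4), (1,0), (2,4), (2,5), (3,1), (4,0), (4,1) — 8 in total.

8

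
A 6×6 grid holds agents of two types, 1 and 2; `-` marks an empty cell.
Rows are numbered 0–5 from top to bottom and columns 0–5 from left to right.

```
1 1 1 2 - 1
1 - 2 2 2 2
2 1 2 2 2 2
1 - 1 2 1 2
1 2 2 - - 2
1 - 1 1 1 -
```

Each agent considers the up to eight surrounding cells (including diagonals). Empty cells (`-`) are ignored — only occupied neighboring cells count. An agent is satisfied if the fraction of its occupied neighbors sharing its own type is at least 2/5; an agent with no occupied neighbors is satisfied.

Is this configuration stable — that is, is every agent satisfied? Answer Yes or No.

Row 0: (0,0)1 2/2 satisfied · (0,1)1 3/4 satisfied · (0,2)1 1/4 not · (0,3)2 3/4 satisfied · (0,5)1 0/2 not
Row 1: (1,0)1 3/4 satisfied · (1,2)2 4/7 satisfied · (1,3)2 6/7 satisfied · (1,4)2 6/7 satisfied · (1,5)2 3/4 satisfied
Row 2: (2,0)2 0/3 not · (2,1)1 3/6 satisfied · (2,2)2 4/6 satisfied · (2,3)2 6/8 satisfied · (2,4)2 7/8 satisfied · (2,5)2 4/5 satisfied
Row 3: (3,0)1 2/4 satisfied · (3,2)1 1/6 not · (3,3)2 4/6 satisfied · (3,4)1 0/6 not · (3,5)2 3/4 satisfied
Row 4: (4,0)1 2/3 satisfied · (4,1)2 1/6 not · (4,2)2 2/5 satisfied · (4,5)2 1/3 not
Row 5: (5,0)1 1/2 satisfied · (5,2)1 1/3 not · (5,3)1 2/3 satisfied · (5,4)1 1/2 satisfied
For instance (0,2) has only 1/4 same-type neighbors, below 2/5.

No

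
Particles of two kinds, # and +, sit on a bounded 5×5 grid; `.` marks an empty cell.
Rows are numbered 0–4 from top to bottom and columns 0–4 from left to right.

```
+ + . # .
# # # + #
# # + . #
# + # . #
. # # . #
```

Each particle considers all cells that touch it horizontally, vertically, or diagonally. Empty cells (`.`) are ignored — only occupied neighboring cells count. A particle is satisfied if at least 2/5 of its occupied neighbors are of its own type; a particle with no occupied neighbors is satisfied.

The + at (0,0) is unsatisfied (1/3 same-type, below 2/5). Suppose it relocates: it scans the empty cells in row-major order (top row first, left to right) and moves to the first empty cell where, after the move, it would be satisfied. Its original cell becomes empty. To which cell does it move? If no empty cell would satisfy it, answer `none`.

(0,2)

Vacating (0,0). Empty cells in order:
  (0,2): 2/5 same-type → satisfied — stop here.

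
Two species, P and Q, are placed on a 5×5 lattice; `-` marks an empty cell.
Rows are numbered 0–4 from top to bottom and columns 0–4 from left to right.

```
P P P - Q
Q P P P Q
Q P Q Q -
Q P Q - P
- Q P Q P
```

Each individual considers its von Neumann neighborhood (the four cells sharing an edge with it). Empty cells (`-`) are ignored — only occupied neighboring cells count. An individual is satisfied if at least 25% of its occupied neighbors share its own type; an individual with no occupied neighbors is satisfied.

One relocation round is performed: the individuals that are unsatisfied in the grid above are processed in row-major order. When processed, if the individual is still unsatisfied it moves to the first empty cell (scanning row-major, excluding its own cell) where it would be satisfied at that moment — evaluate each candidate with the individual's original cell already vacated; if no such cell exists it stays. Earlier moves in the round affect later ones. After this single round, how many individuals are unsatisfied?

Initially unsatisfied (in order): (4,1), (4,2), (4,3).
  (4,1) → (0,3).
  (4,2) → (2,4).
  (4,3) → (3,3).
Resulting grid:
P P P Q Q
Q P P P Q
Q P Q Q P
Q P Q Q P
- - - - P
All satisfied now.

0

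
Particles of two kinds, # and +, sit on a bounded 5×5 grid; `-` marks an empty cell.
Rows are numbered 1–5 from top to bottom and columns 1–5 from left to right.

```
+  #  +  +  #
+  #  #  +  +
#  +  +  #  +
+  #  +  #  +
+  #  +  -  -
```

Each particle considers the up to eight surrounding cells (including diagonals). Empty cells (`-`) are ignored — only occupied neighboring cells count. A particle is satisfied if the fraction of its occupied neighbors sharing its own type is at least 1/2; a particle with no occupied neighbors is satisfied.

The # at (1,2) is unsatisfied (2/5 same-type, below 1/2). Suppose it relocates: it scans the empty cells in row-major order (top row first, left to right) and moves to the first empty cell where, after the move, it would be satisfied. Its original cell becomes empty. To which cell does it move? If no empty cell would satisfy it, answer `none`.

(5,5)

Vacating (1,2). Empty cells in order:
  (5,4): 1/4 same-type → still unsatisfied.
  (5,5): 1/2 same-type → satisfied — stop here.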